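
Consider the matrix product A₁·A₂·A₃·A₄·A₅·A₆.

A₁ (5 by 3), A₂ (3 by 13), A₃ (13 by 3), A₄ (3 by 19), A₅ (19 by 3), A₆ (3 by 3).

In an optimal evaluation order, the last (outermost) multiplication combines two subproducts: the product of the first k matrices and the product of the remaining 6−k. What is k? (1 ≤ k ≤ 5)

1

Adjacent pairs: A₁A₂ = 5·3·13 = 195; A₂A₃ = 3·13·3 = 117; A₃A₄ = 13·3·19 = 741; A₄A₅ = 3·19·3 = 171; A₅A₆ = 19·3·3 = 171.
Length 3: A₁..A₃: k=1: 0+117+5·3·3=162; k=2: 195+0+5·13·3=390 → min 162 | A₂..A₄: k=2: 0+741+3·13·19=1482; k=3: 117+0+3·3·19=288 → min 288 | A₃..A₅: k=3: 0+171+13·3·3=288; k=4: 741+0+13·19·3=1482 → min 288 | A₄..A₆: k=4: 0+171+3·19·3=342; k=5: 171+0+3·3·3=198 → min 198.
Length 4: A₁..A₄: k=1: 0+288+5·3·19=573; k=2: 195+741+5·13·19=2171; k=3: 162+0+5·3·19=447 → min 447 | A₂..A₅: k=2: 0+288+3·13·3=405; k=3: 117+171+3·3·3=315; k=4: 288+0+3·19·3=459 → min 315 | A₃..A₆: k=3: 0+198+13·3·3=315; k=4: 741+171+13·19·3=1653; k=5: 288+0+13·3·3=405 → min 315.
Length 5: A₁..A₅: k=1: 0+315+5·3·3=360; k=2: 195+288+5·13·3=678; k=3: 162+171+5·3·3=378; k=4: 447+0+5·19·3=732 → min 360 | A₂..A₆: k=2: 0+315+3·13·3=432; k=3: 117+198+3·3·3=342; k=4: 288+171+3·19·3=630; k=5: 315+0+3·3·3=342 → min 342.
Top-level splits: k=1: (A₁..A₁)·(A₂..A₆) → 0+342+5·3·3 = 387; k=2: (A₁..A₂)·(A₃..A₆) → 195+315+5·13·3 = 705; k=3: (A₁..A₃)·(A₄..A₆) → 162+198+5·3·3 = 405; k=4: (A₁..A₄)·(A₅..A₆) → 447+171+5·19·3 = 903; k=5: (A₁..A₅)·(A₆..A₆) → 360+0+5·3·3 = 405.
Best split is after A₁, i.e. k = 1.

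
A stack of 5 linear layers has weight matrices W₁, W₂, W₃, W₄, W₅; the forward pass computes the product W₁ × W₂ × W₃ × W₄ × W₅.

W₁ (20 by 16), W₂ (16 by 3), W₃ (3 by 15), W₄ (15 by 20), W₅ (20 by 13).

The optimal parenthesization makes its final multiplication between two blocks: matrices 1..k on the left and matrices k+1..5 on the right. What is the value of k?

Adjacent pairs: W₁W₂ = 20·16·3 = 960; W₂W₃ = 16·3·15 = 720; W₃W₄ = 3·15·20 = 900; W₄W₅ = 15·20·13 = 3900.
Length 3: W₁..W₃: k=1: 0+720+20·16·15=5520; k=2: 960+0+20·3·15=1860 → min 1860 | W₂..W₄: k=2: 0+900+16·3·20=1860; k=3: 720+0+16·15·20=5520 → min 1860 | W₃..W₅: k=3: 0+3900+3·15·13=4485; k=4: 900+0+3·20·13=1680 → min 1680.
Length 4: W₁..W₄: k=1: 0+1860+20·16·20=8260; k=2: 960+900+20·3·20=3060; k=3: 1860+0+20·15·20=7860 → min 3060 | W₂..W₅: k=2: 0+1680+16·3·13=2304; k=3: 720+3900+16·15·13=7740; k=4: 1860+0+16·20·13=6020 → min 2304.
Top-level splits: k=1: (W₁..W₁)·(W₂..W₅) → 0+2304+20·16·13 = 6464; k=2: (W₁..W₂)·(W₃..W₅) → 960+1680+20·3·13 = 3420; k=3: (W₁..W₃)·(W₄..W₅) → 1860+3900+20·15·13 = 9660; k=4: (W₁..W₄)·(W₅..W₅) → 3060+0+20·20·13 = 8260.
Best split is after W₂, i.e. k = 2.

2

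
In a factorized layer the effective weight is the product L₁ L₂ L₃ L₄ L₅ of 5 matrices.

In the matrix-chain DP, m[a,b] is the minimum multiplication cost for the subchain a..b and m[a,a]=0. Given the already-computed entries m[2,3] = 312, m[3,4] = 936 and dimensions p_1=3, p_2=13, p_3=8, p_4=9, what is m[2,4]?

528

m[2,4] = min over k∈[2,3] of m[2,k]+m[k+1,4]+p_{1}·p_k·p_{4}.
k=2: 0 + 936 + 3·13·9 = 1287; k=3: 312 + 0 + 3·8·9 = 528.
Minimum: 528 at k=3.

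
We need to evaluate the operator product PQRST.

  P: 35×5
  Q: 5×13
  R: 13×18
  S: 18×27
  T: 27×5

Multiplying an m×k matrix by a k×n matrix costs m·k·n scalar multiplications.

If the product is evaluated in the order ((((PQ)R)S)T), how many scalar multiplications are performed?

32200

(PQ): 35×5 by 5×13 → 35×13, cost 35·5·13 = 2275
((PQ)R): 35×13 by 13×18 → 35×18, cost 35·13·18 = 8190; cumulative 10465
(((PQ)R)S): 35×18 by 18×27 → 35×27, cost 35·18·27 = 17010; cumulative 27475
((((PQ)R)S)T): 35×27 by 27×5 → 35×5, cost 35·27·5 = 4725; cumulative 32200
Total: 32200 scalar multiplications.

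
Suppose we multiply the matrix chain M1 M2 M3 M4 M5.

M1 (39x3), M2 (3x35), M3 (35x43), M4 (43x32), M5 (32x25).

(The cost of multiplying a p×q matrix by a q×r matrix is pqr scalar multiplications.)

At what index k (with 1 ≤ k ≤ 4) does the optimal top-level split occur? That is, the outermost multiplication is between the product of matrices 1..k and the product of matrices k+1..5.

Adjacent pairs: M1M2 = 39·3·35 = 4095; M2M3 = 3·35·43 = 4515; M3M4 = 35·43·32 = 48160; M4M5 = 43·32·25 = 34400.
Length 3: M1..M3: k=1: 0+4515+39·3·43=9546; k=2: 4095+0+39·35·43=62790 → min 9546 | M2..M4: k=2: 0+48160+3·35·32=51520; k=3: 4515+0+3·43·32=8643 → min 8643 | M3..M5: k=3: 0+34400+35·43·25=72025; k=4: 48160+0+35·32·25=76160 → min 72025.
Length 4: M1..M4: k=1: 0+8643+39·3·32=12387; k=2: 4095+48160+39·35·32=95935; k=3: 9546+0+39·43·32=63210 → min 12387 | M2..M5: k=2: 0+72025+3·35·25=74650; k=3: 4515+34400+3·43·25=42140; k=4: 8643+0+3·32·25=11043 → min 11043.
Top-level splits: k=1: (M1..M1)·(M2..M5) → 0+11043+39·3·25 = 13968; k=2: (M1..M2)·(M3..M5) → 4095+72025+39·35·25 = 110245; k=3: (M1..M3)·(M4..M5) → 9546+34400+39·43·25 = 85871; k=4: (M1..M4)·(M5..M5) → 12387+0+39·32·25 = 43587.
Best split is after M1, i.e. k = 1.

1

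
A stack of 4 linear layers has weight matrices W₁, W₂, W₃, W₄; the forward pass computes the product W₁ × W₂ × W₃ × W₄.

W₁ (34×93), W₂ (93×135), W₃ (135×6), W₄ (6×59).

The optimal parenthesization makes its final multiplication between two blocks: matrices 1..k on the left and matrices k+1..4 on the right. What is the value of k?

3

Adjacent pairs: W₁W₂ = 34·93·135 = 426870; W₂W₃ = 93·135·6 = 75330; W₃W₄ = 135·6·59 = 47790.
Length 3: W₁..W₃: k=1: 0+75330+34·93·6=94302; k=2: 426870+0+34·135·6=454410 → min 94302 | W₂..W₄: k=2: 0+47790+93·135·59=788535; k=3: 75330+0+93·6·59=108252 → min 108252.
Top-level splits: k=1: (W₁..W₁)·(W₂..W₄) → 0+108252+34·93·59 = 294810; k=2: (W₁..W₂)·(W₃..W₄) → 426870+47790+34·135·59 = 745470; k=3: (W₁..W₃)·(W₄..W₄) → 94302+0+34·6·59 = 106338.
Best split is after W₃, i.e. k = 3.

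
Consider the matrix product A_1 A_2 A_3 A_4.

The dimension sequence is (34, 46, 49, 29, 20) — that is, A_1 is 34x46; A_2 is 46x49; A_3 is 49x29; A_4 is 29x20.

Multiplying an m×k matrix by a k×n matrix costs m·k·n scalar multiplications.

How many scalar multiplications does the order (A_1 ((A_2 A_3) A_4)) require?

(A_2 A_3): 46×49 by 49×29 → 46×29, cost 46·49·29 = 65366
((A_2 A_3) A_4): 46×29 by 29×20 → 46×20, cost 46·29·20 = 26680; cumulative 92046
(A_1 ((A_2 A_3) A_4)): 34×46 by 46×20 → 34×20, cost 34·46·20 = 31280; cumulative 123326
Total: 123326 scalar multiplications.

123326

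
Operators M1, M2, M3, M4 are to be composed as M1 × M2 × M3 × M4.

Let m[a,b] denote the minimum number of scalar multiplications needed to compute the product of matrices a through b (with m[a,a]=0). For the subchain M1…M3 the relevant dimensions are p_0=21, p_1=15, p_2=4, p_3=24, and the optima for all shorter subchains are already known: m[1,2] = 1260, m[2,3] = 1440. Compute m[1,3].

m[1,3] = min over k∈[1,2] of m[1,k]+m[k+1,3]+p_{0}·p_k·p_{3}.
k=1: 0 + 1440 + 21·15·24 = 9000; k=2: 1260 + 0 + 21·4·24 = 3276.
Minimum: 3276 at k=2.

3276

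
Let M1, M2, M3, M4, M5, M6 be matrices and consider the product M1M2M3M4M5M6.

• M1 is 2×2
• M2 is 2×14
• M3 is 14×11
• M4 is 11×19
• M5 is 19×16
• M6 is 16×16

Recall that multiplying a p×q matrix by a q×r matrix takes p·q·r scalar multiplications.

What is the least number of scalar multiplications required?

1890

Adjacent pairs: M1M2 = 2·2·14 = 56; M2M3 = 2·14·11 = 308; M3M4 = 14·11·19 = 2926; M4M5 = 11·19·16 = 3344; M5M6 = 19·16·16 = 4864.
Length 3: M1..M3: k=1: 0+308+2·2·11=352; k=2: 56+0+2·14·11=364 → min 352 | M2..M4: k=2: 0+2926+2·14·19=3458; k=3: 308+0+2·11·19=726 → min 726 | M3..M5: k=3: 0+3344+14·11·16=5808; k=4: 2926+0+14·19·16=7182 → min 5808 | M4..M6: k=4: 0+4864+11·19·16=8208; k=5: 3344+0+11·16·16=6160 → min 6160.
Length 4: M1..M4: k=1: 0+726+2·2·19=802; k=2: 56+2926+2·14·19=3514; k=3: 352+0+2·11·19=770 → min 770 | M2..M5: k=2: 0+5808+2·14·16=6256; k=3: 308+3344+2·11·16=4004; k=4: 726+0+2·19·16=1334 → min 1334 | M3..M6: k=3: 0+6160+14·11·16=8624; k=4: 2926+4864+14·19·16=12046; k=5: 5808+0+14·16·16=9392 → min 8624.
Length 5: M1..M5: k=1: 0+1334+2·2·16=1398; k=2: 56+5808+2·14·16=6312; k=3: 352+3344+2·11·16=4048; k=4: 770+0+2·19·16=1378 → min 1378 | M2..M6: k=2: 0+8624+2·14·16=9072; k=3: 308+6160+2·11·16=6820; k=4: 726+4864+2·19·16=6198; k=5: 1334+0+2·16·16=1846 → min 1846.
Length 6: M1..M6: k=1: 0+1846+2·2·16=1910; k=2: 56+8624+2·14·16=9128; k=3: 352+6160+2·11·16=6864; k=4: 770+4864+2·19·16=6242; k=5: 1378+0+2·16·16=1890 → min 1890.
Optimal order: ((((M1(M2M3))M4)M5)M6) with cost 1890.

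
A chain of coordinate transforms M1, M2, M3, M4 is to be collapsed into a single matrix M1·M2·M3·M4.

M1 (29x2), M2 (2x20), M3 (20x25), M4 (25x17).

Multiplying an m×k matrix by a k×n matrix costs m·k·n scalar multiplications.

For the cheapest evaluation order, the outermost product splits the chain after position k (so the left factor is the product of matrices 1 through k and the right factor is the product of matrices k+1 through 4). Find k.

1

Adjacent pairs: M1M2 = 29·2·20 = 1160; M2M3 = 2·20·25 = 1000; M3M4 = 20·25·17 = 8500.
Length 3: M1..M3: k=1: 0+1000+29·2·25=2450; k=2: 1160+0+29·20·25=15660 → min 2450 | M2..M4: k=2: 0+8500+2·20·17=9180; k=3: 1000+0+2·25·17=1850 → min 1850.
Top-level splits: k=1: (M1..M1)·(M2..M4) → 0+1850+29·2·17 = 2836; k=2: (M1..M2)·(M3..M4) → 1160+8500+29·20·17 = 19520; k=3: (M1..M3)·(M4..M4) → 2450+0+29·25·17 = 14775.
Best split is after M1, i.e. k = 1.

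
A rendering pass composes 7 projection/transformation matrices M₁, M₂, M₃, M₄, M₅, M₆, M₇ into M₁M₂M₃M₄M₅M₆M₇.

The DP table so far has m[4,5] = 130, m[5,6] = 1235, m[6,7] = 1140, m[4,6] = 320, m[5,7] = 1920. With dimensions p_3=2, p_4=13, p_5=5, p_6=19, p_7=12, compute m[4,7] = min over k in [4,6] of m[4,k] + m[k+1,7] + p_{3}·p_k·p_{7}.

m[4,7] = min over k∈[4,6] of m[4,k]+m[k+1,7]+p_{3}·p_k·p_{7}.
k=4: 0 + 1920 + 2·13·12 = 2232; k=5: 130 + 1140 + 2·5·12 = 1390; k=6: 320 + 0 + 2·19·12 = 776.
Minimum: 776 at k=6.

776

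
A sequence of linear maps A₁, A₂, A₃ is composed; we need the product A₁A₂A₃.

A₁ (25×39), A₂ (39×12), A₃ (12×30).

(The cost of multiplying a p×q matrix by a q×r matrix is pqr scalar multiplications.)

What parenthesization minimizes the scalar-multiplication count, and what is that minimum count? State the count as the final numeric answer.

20700

(A₁(A₂A₃)): cost 43290.
((A₁A₂)A₃): cost 20700.
Optimal: ((A₁A₂)A₃) with cost 20700.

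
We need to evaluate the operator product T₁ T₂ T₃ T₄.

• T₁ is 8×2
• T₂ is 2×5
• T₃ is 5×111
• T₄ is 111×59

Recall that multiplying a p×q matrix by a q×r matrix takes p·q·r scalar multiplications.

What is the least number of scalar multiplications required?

15152

Adjacent pairs: T₁T₂ = 8·2·5 = 80; T₂T₃ = 2·5·111 = 1110; T₃T₄ = 5·111·59 = 32745.
Length 3: T₁..T₃: k=1: 0+1110+8·2·111=2886; k=2: 80+0+8·5·111=4520 → min 2886 | T₂..T₄: k=2: 0+32745+2·5·59=33335; k=3: 1110+0+2·111·59=14208 → min 14208.
Length 4: T₁..T₄: k=1: 0+14208+8·2·59=15152; k=2: 80+32745+8·5·59=35185; k=3: 2886+0+8·111·59=55278 → min 15152.
Optimal order: (T₁ ((T₂ T₃) T₄)) with cost 15152.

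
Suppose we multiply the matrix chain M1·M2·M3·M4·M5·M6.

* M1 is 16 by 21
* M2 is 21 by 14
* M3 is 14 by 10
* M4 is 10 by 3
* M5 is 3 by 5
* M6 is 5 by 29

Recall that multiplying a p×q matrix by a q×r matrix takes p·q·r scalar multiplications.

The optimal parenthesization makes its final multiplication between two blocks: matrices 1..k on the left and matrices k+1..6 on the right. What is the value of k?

4

Adjacent pairs: M1M2 = 16·21·14 = 4704; M2M3 = 21·14·10 = 2940; M3M4 = 14·10·3 = 420; M4M5 = 10·3·5 = 150; M5M6 = 3·5·29 = 435.
Length 3: M1..M3: k=1: 0+2940+16·21·10=6300; k=2: 4704+0+16·14·10=6944 → min 6300 | M2..M4: k=2: 0+420+21·14·3=1302; k=3: 2940+0+21·10·3=3570 → min 1302 | M3..M5: k=3: 0+150+14·10·5=850; k=4: 420+0+14·3·5=630 → min 630 | M4..M6: k=4: 0+435+10·3·29=1305; k=5: 150+0+10·5·29=1600 → min 1305.
Length 4: M1..M4: k=1: 0+1302+16·21·3=2310; k=2: 4704+420+16·14·3=5796; k=3: 6300+0+16·10·3=6780 → min 2310 | M2..M5: k=2: 0+630+21·14·5=2100; k=3: 2940+150+21·10·5=4140; k=4: 1302+0+21·3·5=1617 → min 1617 | M3..M6: k=3: 0+1305+14·10·29=5365; k=4: 420+435+14·3·29=2073; k=5: 630+0+14·5·29=2660 → min 2073.
Length 5: M1..M5: k=1: 0+1617+16·21·5=3297; k=2: 4704+630+16·14·5=6454; k=3: 6300+150+16·10·5=7250; k=4: 2310+0+16·3·5=2550 → min 2550 | M2..M6: k=2: 0+2073+21·14·29=10599; k=3: 2940+1305+21·10·29=10335; k=4: 1302+435+21·3·29=3564; k=5: 1617+0+21·5·29=4662 → min 3564.
Top-level splits: k=1: (M1..M1)·(M2..M6) → 0+3564+16·21·29 = 13308; k=2: (M1..M2)·(M3..M6) → 4704+2073+16·14·29 = 13273; k=3: (M1..M3)·(M4..M6) → 6300+1305+16·10·29 = 12245; k=4: (M1..M4)·(M5..M6) → 2310+435+16·3·29 = 4137; k=5: (M1..M5)·(M6..M6) → 2550+0+16·5·29 = 4870.
Best split is after M4, i.e. k = 4.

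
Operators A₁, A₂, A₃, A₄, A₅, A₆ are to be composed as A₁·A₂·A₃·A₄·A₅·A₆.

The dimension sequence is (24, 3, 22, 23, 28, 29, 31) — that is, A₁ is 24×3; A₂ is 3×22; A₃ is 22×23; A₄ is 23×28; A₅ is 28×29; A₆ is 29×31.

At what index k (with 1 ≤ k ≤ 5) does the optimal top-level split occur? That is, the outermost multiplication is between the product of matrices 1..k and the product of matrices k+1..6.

1

Adjacent pairs: A₁A₂ = 24·3·22 = 1584; A₂A₃ = 3·22·23 = 1518; A₃A₄ = 22·23·28 = 14168; A₄A₅ = 23·28·29 = 18676; A₅A₆ = 28·29·31 = 25172.
Length 3: A₁..A₃: k=1: 0+1518+24·3·23=3174; k=2: 1584+0+24·22·23=13728 → min 3174 | A₂..A₄: k=2: 0+14168+3·22·28=16016; k=3: 1518+0+3·23·28=3450 → min 3450 | A₃..A₅: k=3: 0+18676+22·23·29=33350; k=4: 14168+0+22·28·29=32032 → min 32032 | A₄..A₆: k=4: 0+25172+23·28·31=45136; k=5: 18676+0+23·29·31=39353 → min 39353.
Length 4: A₁..A₄: k=1: 0+3450+24·3·28=5466; k=2: 1584+14168+24·22·28=30536; k=3: 3174+0+24·23·28=18630 → min 5466 | A₂..A₅: k=2: 0+32032+3·22·29=33946; k=3: 1518+18676+3·23·29=22195; k=4: 3450+0+3·28·29=5886 → min 5886 | A₃..A₆: k=3: 0+39353+22·23·31=55039; k=4: 14168+25172+22·28·31=58436; k=5: 32032+0+22·29·31=51810 → min 51810.
Length 5: A₁..A₅: k=1: 0+5886+24·3·29=7974; k=2: 1584+32032+24·22·29=48928; k=3: 3174+18676+24·23·29=37858; k=4: 5466+0+24·28·29=24954 → min 7974 | A₂..A₆: k=2: 0+51810+3·22·31=53856; k=3: 1518+39353+3·23·31=43010; k=4: 3450+25172+3·28·31=31226; k=5: 5886+0+3·29·31=8583 → min 8583.
Top-level splits: k=1: (A₁..A₁)·(A₂..A₆) → 0+8583+24·3·31 = 10815; k=2: (A₁..A₂)·(A₃..A₆) → 1584+51810+24·22·31 = 69762; k=3: (A₁..A₃)·(A₄..A₆) → 3174+39353+24·23·31 = 59639; k=4: (A₁..A₄)·(A₅..A₆) → 5466+25172+24·28·31 = 51470; k=5: (A₁..A₅)·(A₆..A₆) → 7974+0+24·29·31 = 29550.
Best split is after A₁, i.e. k = 1.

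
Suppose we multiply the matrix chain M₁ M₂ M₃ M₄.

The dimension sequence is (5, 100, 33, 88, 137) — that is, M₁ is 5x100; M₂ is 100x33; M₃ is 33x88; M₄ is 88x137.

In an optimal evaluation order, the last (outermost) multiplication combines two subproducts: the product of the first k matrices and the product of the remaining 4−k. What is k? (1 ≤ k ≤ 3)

Adjacent pairs: M₁M₂ = 5·100·33 = 16500; M₂M₃ = 100·33·88 = 290400; M₃M₄ = 33·88·137 = 397848.
Length 3: M₁..M₃: k=1: 0+290400+5·100·88=334400; k=2: 16500+0+5·33·88=31020 → min 31020 | M₂..M₄: k=2: 0+397848+100·33·137=849948; k=3: 290400+0+100·88·137=1496000 → min 849948.
Top-level splits: k=1: (M₁..M₁)·(M₂..M₄) → 0+849948+5·100·137 = 918448; k=2: (M₁..M₂)·(M₃..M₄) → 16500+397848+5·33·137 = 436953; k=3: (M₁..M₃)·(M₄..M₄) → 31020+0+5·88·137 = 91300.
Best split is after M₃, i.e. k = 3.

3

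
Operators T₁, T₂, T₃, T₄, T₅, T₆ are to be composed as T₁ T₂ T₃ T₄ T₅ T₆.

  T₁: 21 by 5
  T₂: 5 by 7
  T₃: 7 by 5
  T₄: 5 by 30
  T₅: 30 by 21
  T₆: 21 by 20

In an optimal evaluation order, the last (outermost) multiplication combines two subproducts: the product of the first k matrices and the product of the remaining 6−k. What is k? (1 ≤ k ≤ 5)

1

Adjacent pairs: T₁T₂ = 21·5·7 = 735; T₂T₃ = 5·7·5 = 175; T₃T₄ = 7·5·30 = 1050; T₄T₅ = 5·30·21 = 3150; T₅T₆ = 30·21·20 = 12600.
Length 3: T₁..T₃: k=1: 0+175+21·5·5=700; k=2: 735+0+21·7·5=1470 → min 700 | T₂..T₄: k=2: 0+1050+5·7·30=2100; k=3: 175+0+5·5·30=925 → min 925 | T₃..T₅: k=3: 0+3150+7·5·21=3885; k=4: 1050+0+7·30·21=5460 → min 3885 | T₄..T₆: k=4: 0+12600+5·30·20=15600; k=5: 3150+0+5·21·20=5250 → min 5250.
Length 4: T₁..T₄: k=1: 0+925+21·5·30=4075; k=2: 735+1050+21·7·30=6195; k=3: 700+0+21·5·30=3850 → min 3850 | T₂..T₅: k=2: 0+3885+5·7·21=4620; k=3: 175+3150+5·5·21=3850; k=4: 925+0+5·30·21=4075 → min 3850 | T₃..T₆: k=3: 0+5250+7·5·20=5950; k=4: 1050+12600+7·30·20=17850; k=5: 3885+0+7·21·20=6825 → min 5950.
Length 5: T₁..T₅: k=1: 0+3850+21·5·21=6055; k=2: 735+3885+21·7·21=7707; k=3: 700+3150+21·5·21=6055; k=4: 3850+0+21·30·21=17080 → min 6055 | T₂..T₆: k=2: 0+5950+5·7·20=6650; k=3: 175+5250+5·5·20=5925; k=4: 925+12600+5·30·20=16525; k=5: 3850+0+5·21·20=5950 → min 5925.
Top-level splits: k=1: (T₁..T₁)·(T₂..T₆) → 0+5925+21·5·20 = 8025; k=2: (T₁..T₂)·(T₃..T₆) → 735+5950+21·7·20 = 9625; k=3: (T₁..T₃)·(T₄..T₆) → 700+5250+21·5·20 = 8050; k=4: (T₁..T₄)·(T₅..T₆) → 3850+12600+21·30·20 = 29050; k=5: (T₁..T₅)·(T₆..T₆) → 6055+0+21·21·20 = 14875.
Best split is after T₁, i.e. k = 1.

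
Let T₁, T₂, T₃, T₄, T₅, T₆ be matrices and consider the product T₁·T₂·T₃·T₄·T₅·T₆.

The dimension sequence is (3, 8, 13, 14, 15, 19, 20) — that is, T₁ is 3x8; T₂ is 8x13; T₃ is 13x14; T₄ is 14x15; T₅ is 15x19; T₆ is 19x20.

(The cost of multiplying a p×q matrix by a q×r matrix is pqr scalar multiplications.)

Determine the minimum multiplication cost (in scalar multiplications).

Adjacent pairs: T₁T₂ = 3·8·13 = 312; T₂T₃ = 8·13·14 = 1456; T₃T₄ = 13·14·15 = 2730; T₄T₅ = 14·15·19 = 3990; T₅T₆ = 15·19·20 = 5700.
Length 3: T₁..T₃: k=1: 0+1456+3·8·14=1792; k=2: 312+0+3·13·14=858 → min 858 | T₂..T₄: k=2: 0+2730+8·13·15=4290; k=3: 1456+0+8·14·15=3136 → min 3136 | T₃..T₅: k=3: 0+3990+13·14·19=7448; k=4: 2730+0+13·15·19=6435 → min 6435 | T₄..T₆: k=4: 0+5700+14·15·20=9900; k=5: 3990+0+14·19·20=9310 → min 9310.
Length 4: T₁..T₄: k=1: 0+3136+3·8·15=3496; k=2: 312+2730+3·13·15=3627; k=3: 858+0+3·14·15=1488 → min 1488 | T₂..T₅: k=2: 0+6435+8·13·19=8411; k=3: 1456+3990+8·14·19=7574; k=4: 3136+0+8·15·19=5416 → min 5416 | T₃..T₆: k=3: 0+9310+13·14·20=12950; k=4: 2730+5700+13·15·20=12330; k=5: 6435+0+13·19·20=11375 → min 11375.
Length 5: T₁..T₅: k=1: 0+5416+3·8·19=5872; k=2: 312+6435+3·13·19=7488; k=3: 858+3990+3·14·19=5646; k=4: 1488+0+3·15·19=2343 → min 2343 | T₂..T₆: k=2: 0+11375+8·13·20=13455; k=3: 1456+9310+8·14·20=13006; k=4: 3136+5700+8·15·20=11236; k=5: 5416+0+8·19·20=8456 → min 8456.
Length 6: T₁..T₆: k=1: 0+8456+3·8·20=8936; k=2: 312+11375+3·13·20=12467; k=3: 858+9310+3·14·20=11008; k=4: 1488+5700+3·15·20=8088; k=5: 2343+0+3·19·20=3483 → min 3483.
Optimal order: (((((T₁·T₂)·T₃)·T₄)·T₅)·T₆) with cost 3483.

3483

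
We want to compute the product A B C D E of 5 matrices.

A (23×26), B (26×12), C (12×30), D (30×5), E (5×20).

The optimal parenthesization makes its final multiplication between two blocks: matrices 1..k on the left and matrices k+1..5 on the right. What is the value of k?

4

Adjacent pairs: AB = 23·26·12 = 7176; BC = 26·12·30 = 9360; CD = 12·30·5 = 1800; DE = 30·5·20 = 3000.
Length 3: A..C: k=1: 0+9360+23·26·30=27300; k=2: 7176+0+23·12·30=15456 → min 15456 | B..D: k=2: 0+1800+26·12·5=3360; k=3: 9360+0+26·30·5=13260 → min 3360 | C..E: k=3: 0+3000+12·30·20=10200; k=4: 1800+0+12·5·20=3000 → min 3000.
Length 4: A..D: k=1: 0+3360+23·26·5=6350; k=2: 7176+1800+23·12·5=10356; k=3: 15456+0+23·30·5=18906 → min 6350 | B..E: k=2: 0+3000+26·12·20=9240; k=3: 9360+3000+26·30·20=27960; k=4: 3360+0+26·5·20=5960 → min 5960.
Top-level splits: k=1: (A..A)·(B..E) → 0+5960+23·26·20 = 17920; k=2: (A..B)·(C..E) → 7176+3000+23·12·20 = 15696; k=3: (A..C)·(D..E) → 15456+3000+23·30·20 = 32256; k=4: (A..D)·(E..E) → 6350+0+23·5·20 = 8650.
Best split is after D, i.e. k = 4.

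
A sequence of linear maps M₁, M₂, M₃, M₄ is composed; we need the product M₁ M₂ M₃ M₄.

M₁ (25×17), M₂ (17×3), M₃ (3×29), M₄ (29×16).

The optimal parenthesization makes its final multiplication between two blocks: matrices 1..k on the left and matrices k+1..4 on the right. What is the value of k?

2

Adjacent pairs: M₁M₂ = 25·17·3 = 1275; M₂M₃ = 17·3·29 = 1479; M₃M₄ = 3·29·16 = 1392.
Length 3: M₁..M₃: k=1: 0+1479+25·17·29=13804; k=2: 1275+0+25·3·29=3450 → min 3450 | M₂..M₄: k=2: 0+1392+17·3·16=2208; k=3: 1479+0+17·29·16=9367 → min 2208.
Top-level splits: k=1: (M₁..M₁)·(M₂..M₄) → 0+2208+25·17·16 = 9008; k=2: (M₁..M₂)·(M₃..M₄) → 1275+1392+25·3·16 = 3867; k=3: (M₁..M₃)·(M₄..M₄) → 3450+0+25·29·16 = 15050.
Best split is after M₂, i.e. k = 2.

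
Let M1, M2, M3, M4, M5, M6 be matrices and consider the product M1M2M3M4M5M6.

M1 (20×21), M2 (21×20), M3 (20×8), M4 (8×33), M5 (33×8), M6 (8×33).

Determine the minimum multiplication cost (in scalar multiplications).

15392

Adjacent pairs: M1M2 = 20·21·20 = 8400; M2M3 = 21·20·8 = 3360; M3M4 = 20·8·33 = 5280; M4M5 = 8·33·8 = 2112; M5M6 = 33·8·33 = 8712.
Length 3: M1..M3: k=1: 0+3360+20·21·8=6720; k=2: 8400+0+20·20·8=11600 → min 6720 | M2..M4: k=2: 0+5280+21·20·33=19140; k=3: 3360+0+21·8·33=8904 → min 8904 | M3..M5: k=3: 0+2112+20·8·8=3392; k=4: 5280+0+20·33·8=10560 → min 3392 | M4..M6: k=4: 0+8712+8·33·33=17424; k=5: 2112+0+8·8·33=4224 → min 4224.
Length 4: M1..M4: k=1: 0+8904+20·21·33=22764; k=2: 8400+5280+20·20·33=26880; k=3: 6720+0+20·8·33=12000 → min 12000 | M2..M5: k=2: 0+3392+21·20·8=6752; k=3: 3360+2112+21·8·8=6816; k=4: 8904+0+21·33·8=14448 → min 6752 | M3..M6: k=3: 0+4224+20·8·33=9504; k=4: 5280+8712+20·33·33=35772; k=5: 3392+0+20·8·33=8672 → min 8672.
Length 5: M1..M5: k=1: 0+6752+20·21·8=10112; k=2: 8400+3392+20·20·8=14992; k=3: 6720+2112+20·8·8=10112; k=4: 12000+0+20·33·8=17280 → min 10112 | M2..M6: k=2: 0+8672+21·20·33=22532; k=3: 3360+4224+21·8·33=13128; k=4: 8904+8712+21·33·33=40485; k=5: 6752+0+21·8·33=12296 → min 12296.
Length 6: M1..M6: k=1: 0+12296+20·21·33=26156; k=2: 8400+8672+20·20·33=30272; k=3: 6720+4224+20·8·33=16224; k=4: 12000+8712+20·33·33=42492; k=5: 10112+0+20·8·33=15392 → min 15392.
Optimal order: ((M1(M2(M3(M4M5))))M6) with cost 15392.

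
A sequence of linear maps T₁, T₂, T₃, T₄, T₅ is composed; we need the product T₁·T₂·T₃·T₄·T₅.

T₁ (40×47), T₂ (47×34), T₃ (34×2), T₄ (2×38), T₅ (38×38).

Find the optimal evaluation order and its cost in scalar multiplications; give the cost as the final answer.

Adjacent pairs: T₁T₂ = 40·47·34 = 63920; T₂T₃ = 47·34·2 = 3196; T₃T₄ = 34·2·38 = 2584; T₄T₅ = 2·38·38 = 2888.
Length 3: T₁..T₃: k=1: 0+3196+40·47·2=6956; k=2: 63920+0+40·34·2=66640 → min 6956 | T₂..T₄: k=2: 0+2584+47·34·38=63308; k=3: 3196+0+47·2·38=6768 → min 6768 | T₃..T₅: k=3: 0+2888+34·2·38=5472; k=4: 2584+0+34·38·38=51680 → min 5472.
Length 4: T₁..T₄: k=1: 0+6768+40·47·38=78208; k=2: 63920+2584+40·34·38=118184; k=3: 6956+0+40·2·38=9996 → min 9996 | T₂..T₅: k=2: 0+5472+47·34·38=66196; k=3: 3196+2888+47·2·38=9656; k=4: 6768+0+47·38·38=74636 → min 9656.
Length 5: T₁..T₅: k=1: 0+9656+40·47·38=81096; k=2: 63920+5472+40·34·38=121072; k=3: 6956+2888+40·2·38=12884; k=4: 9996+0+40·38·38=67756 → min 12884.
Optimal parenthesization: ((T₁·(T₂·T₃))·(T₄·T₅)) with cost 12884.

12884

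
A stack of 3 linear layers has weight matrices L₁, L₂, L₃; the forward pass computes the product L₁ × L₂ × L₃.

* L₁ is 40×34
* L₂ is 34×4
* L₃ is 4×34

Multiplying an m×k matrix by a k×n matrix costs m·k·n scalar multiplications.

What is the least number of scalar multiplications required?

Order (L₁ × (L₂ × L₃)): (L₂ × L₃): 34×4 by 4×34 → 34×34, cost 34·4·34 = 4624; (L₁ × (L₂ × L₃)): 40×34 by 34×34 → 40×34, cost 40·34·34 = 46240; cumulative 50864. Total 50864.
Order ((L₁ × L₂) × L₃): (L₁ × L₂): 40×34 by 34×4 → 40×4, cost 40·34·4 = 5440; ((L₁ × L₂) × L₃): 40×4 by 4×34 → 40×34, cost 40·4·34 = 5440; cumulative 10880. Total 10880.
Minimum: 10880.

10880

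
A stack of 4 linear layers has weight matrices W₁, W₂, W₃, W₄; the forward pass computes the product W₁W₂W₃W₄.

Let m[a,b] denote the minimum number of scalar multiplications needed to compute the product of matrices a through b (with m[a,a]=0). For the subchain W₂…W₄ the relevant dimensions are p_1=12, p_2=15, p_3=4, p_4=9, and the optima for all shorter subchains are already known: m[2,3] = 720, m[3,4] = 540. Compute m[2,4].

1152

m[2,4] = min over k∈[2,3] of m[2,k]+m[k+1,4]+p_{1}·p_k·p_{4}.
k=2: 0 + 540 + 12·15·9 = 2160; k=3: 720 + 0 + 12·4·9 = 1152.
Minimum: 1152 at k=3.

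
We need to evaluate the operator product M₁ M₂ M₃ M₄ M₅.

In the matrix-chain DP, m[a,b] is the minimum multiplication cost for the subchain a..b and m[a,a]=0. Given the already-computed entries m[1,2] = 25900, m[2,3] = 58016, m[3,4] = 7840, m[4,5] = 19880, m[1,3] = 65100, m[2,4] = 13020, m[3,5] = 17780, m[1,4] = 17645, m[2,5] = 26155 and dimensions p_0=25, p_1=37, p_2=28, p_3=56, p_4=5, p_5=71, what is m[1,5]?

m[1,5] = min over k∈[1,4] of m[1,k]+m[k+1,5]+p_{0}·p_k·p_{5}.
k=1: 0 + 26155 + 25·37·71 = 91830; k=2: 25900 + 17780 + 25·28·71 = 93380; k=3: 65100 + 19880 + 25·56·71 = 184380; k=4: 17645 + 0 + 25·5·71 = 26520.
Minimum: 26520 at k=4.

26520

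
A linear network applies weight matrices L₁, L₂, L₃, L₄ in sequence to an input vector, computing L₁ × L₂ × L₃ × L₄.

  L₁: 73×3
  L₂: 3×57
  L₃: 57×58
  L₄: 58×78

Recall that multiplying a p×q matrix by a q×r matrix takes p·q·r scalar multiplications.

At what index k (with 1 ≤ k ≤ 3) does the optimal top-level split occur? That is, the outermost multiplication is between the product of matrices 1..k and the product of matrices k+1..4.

Adjacent pairs: L₁L₂ = 73·3·57 = 12483; L₂L₃ = 3·57·58 = 9918; L₃L₄ = 57·58·78 = 257868.
Length 3: L₁..L₃: k=1: 0+9918+73·3·58=22620; k=2: 12483+0+73·57·58=253821 → min 22620 | L₂..L₄: k=2: 0+257868+3·57·78=271206; k=3: 9918+0+3·58·78=23490 → min 23490.
Top-level splits: k=1: (L₁..L₁)·(L₂..L₄) → 0+23490+73·3·78 = 40572; k=2: (L₁..L₂)·(L₃..L₄) → 12483+257868+73·57·78 = 594909; k=3: (L₁..L₃)·(L₄..L₄) → 22620+0+73·58·78 = 352872.
Best split is after L₁, i.e. k = 1.

1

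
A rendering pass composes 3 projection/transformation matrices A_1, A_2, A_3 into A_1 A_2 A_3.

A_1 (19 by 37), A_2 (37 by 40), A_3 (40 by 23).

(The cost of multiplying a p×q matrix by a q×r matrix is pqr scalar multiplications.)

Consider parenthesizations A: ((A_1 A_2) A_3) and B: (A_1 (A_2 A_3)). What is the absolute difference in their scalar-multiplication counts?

4609

Order A = ((A_1 A_2) A_3): (A_1 A_2): 19×37 by 37×40 → 19×40, cost 19·37·40 = 28120; ((A_1 A_2) A_3): 19×40 by 40×23 → 19×23, cost 19·40·23 = 17480; cumulative 45600. Total 45600.
Order B = (A_1 (A_2 A_3)): (A_2 A_3): 37×40 by 40×23 → 37×23, cost 37·40·23 = 34040; (A_1 (A_2 A_3)): 19×37 by 37×23 → 19×23, cost 19·37·23 = 16169; cumulative 50209. Total 50209.
Difference: |45600 − 50209| = 4609.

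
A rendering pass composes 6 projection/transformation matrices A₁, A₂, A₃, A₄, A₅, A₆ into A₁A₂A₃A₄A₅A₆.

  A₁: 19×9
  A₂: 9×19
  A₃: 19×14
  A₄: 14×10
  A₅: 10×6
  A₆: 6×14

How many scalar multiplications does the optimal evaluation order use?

Adjacent pairs: A₁A₂ = 19·9·19 = 3249; A₂A₃ = 9·19·14 = 2394; A₃A₄ = 19·14·10 = 2660; A₄A₅ = 14·10·6 = 840; A₅A₆ = 10·6·14 = 840.
Length 3: A₁..A₃: k=1: 0+2394+19·9·14=4788; k=2: 3249+0+19·19·14=8303 → min 4788 | A₂..A₄: k=2: 0+2660+9·19·10=4370; k=3: 2394+0+9·14·10=3654 → min 3654 | A₃..A₅: k=3: 0+840+19·14·6=2436; k=4: 2660+0+19·10·6=3800 → min 2436 | A₄..A₆: k=4: 0+840+14·10·14=2800; k=5: 840+0+14·6·14=2016 → min 2016.
Length 4: A₁..A₄: k=1: 0+3654+19·9·10=5364; k=2: 3249+2660+19·19·10=9519; k=3: 4788+0+19·14·10=7448 → min 5364 | A₂..A₅: k=2: 0+2436+9·19·6=3462; k=3: 2394+840+9·14·6=3990; k=4: 3654+0+9·10·6=4194 → min 3462 | A₃..A₆: k=3: 0+2016+19·14·14=5740; k=4: 2660+840+19·10·14=6160; k=5: 2436+0+19·6·14=4032 → min 4032.
Length 5: A₁..A₅: k=1: 0+3462+19·9·6=4488; k=2: 3249+2436+19·19·6=7851; k=3: 4788+840+19·14·6=7224; k=4: 5364+0+19·10·6=6504 → min 4488 | A₂..A₆: k=2: 0+4032+9·19·14=6426; k=3: 2394+2016+9·14·14=6174; k=4: 3654+840+9·10·14=5754; k=5: 3462+0+9·6·14=4218 → min 4218.
Length 6: A₁..A₆: k=1: 0+4218+19·9·14=6612; k=2: 3249+4032+19·19·14=12335; k=3: 4788+2016+19·14·14=10528; k=4: 5364+840+19·10·14=8864; k=5: 4488+0+19·6·14=6084 → min 6084.
Optimal order: ((A₁(A₂(A₃(A₄A₅))))A₆) with cost 6084.

6084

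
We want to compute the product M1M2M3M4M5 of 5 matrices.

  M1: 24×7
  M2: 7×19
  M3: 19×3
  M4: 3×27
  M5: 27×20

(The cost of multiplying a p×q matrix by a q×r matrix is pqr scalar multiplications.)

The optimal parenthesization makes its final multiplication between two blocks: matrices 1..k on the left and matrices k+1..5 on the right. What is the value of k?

3

Adjacent pairs: M1M2 = 24·7·19 = 3192; M2M3 = 7·19·3 = 399; M3M4 = 19·3·27 = 1539; M4M5 = 3·27·20 = 1620.
Length 3: M1..M3: k=1: 0+399+24·7·3=903; k=2: 3192+0+24·19·3=4560 → min 903 | M2..M4: k=2: 0+1539+7·19·27=5130; k=3: 399+0+7·3·27=966 → min 966 | M3..M5: k=3: 0+1620+19·3·20=2760; k=4: 1539+0+19·27·20=11799 → min 2760.
Length 4: M1..M4: k=1: 0+966+24·7·27=5502; k=2: 3192+1539+24·19·27=17043; k=3: 903+0+24·3·27=2847 → min 2847 | M2..M5: k=2: 0+2760+7·19·20=5420; k=3: 399+1620+7·3·20=2439; k=4: 966+0+7·27·20=4746 → min 2439.
Top-level splits: k=1: (M1..M1)·(M2..M5) → 0+2439+24·7·20 = 5799; k=2: (M1..M2)·(M3..M5) → 3192+2760+24·19·20 = 15072; k=3: (M1..M3)·(M4..M5) → 903+1620+24·3·20 = 3963; k=4: (M1..M4)·(M5..M5) → 2847+0+24·27·20 = 15807.
Best split is after M3, i.e. k = 3.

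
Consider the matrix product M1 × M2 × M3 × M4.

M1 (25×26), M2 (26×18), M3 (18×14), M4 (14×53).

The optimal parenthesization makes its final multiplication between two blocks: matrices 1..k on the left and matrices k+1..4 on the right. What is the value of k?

3

Adjacent pairs: M1M2 = 25·26·18 = 11700; M2M3 = 26·18·14 = 6552; M3M4 = 18·14·53 = 13356.
Length 3: M1..M3: k=1: 0+6552+25·26·14=15652; k=2: 11700+0+25·18·14=18000 → min 15652 | M2..M4: k=2: 0+13356+26·18·53=38160; k=3: 6552+0+26·14·53=25844 → min 25844.
Top-level splits: k=1: (M1..M1)·(M2..M4) → 0+25844+25·26·53 = 60294; k=2: (M1..M2)·(M3..M4) → 11700+13356+25·18·53 = 48906; k=3: (M1..M3)·(M4..M4) → 15652+0+25·14·53 = 34202.
Best split is after M3, i.e. k = 3.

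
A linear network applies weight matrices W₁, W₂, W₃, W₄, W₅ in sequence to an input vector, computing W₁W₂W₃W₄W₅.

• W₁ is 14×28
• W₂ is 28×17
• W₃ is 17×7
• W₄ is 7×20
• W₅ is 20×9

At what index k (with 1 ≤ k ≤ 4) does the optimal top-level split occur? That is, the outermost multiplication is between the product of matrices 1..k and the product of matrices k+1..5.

3

Adjacent pairs: W₁W₂ = 14·28·17 = 6664; W₂W₃ = 28·17·7 = 3332; W₃W₄ = 17·7·20 = 2380; W₄W₅ = 7·20·9 = 1260.
Length 3: W₁..W₃: k=1: 0+3332+14·28·7=6076; k=2: 6664+0+14·17·7=8330 → min 6076 | W₂..W₄: k=2: 0+2380+28·17·20=11900; k=3: 3332+0+28·7·20=7252 → min 7252 | W₃..W₅: k=3: 0+1260+17·7·9=2331; k=4: 2380+0+17·20·9=5440 → min 2331.
Length 4: W₁..W₄: k=1: 0+7252+14·28·20=15092; k=2: 6664+2380+14·17·20=13804; k=3: 6076+0+14·7·20=8036 → min 8036 | W₂..W₅: k=2: 0+2331+28·17·9=6615; k=3: 3332+1260+28·7·9=6356; k=4: 7252+0+28·20·9=12292 → min 6356.
Top-level splits: k=1: (W₁..W₁)·(W₂..W₅) → 0+6356+14·28·9 = 9884; k=2: (W₁..W₂)·(W₃..W₅) → 6664+2331+14·17·9 = 11137; k=3: (W₁..W₃)·(W₄..W₅) → 6076+1260+14·7·9 = 8218; k=4: (W₁..W₄)·(W₅..W₅) → 8036+0+14·20·9 = 10556.
Best split is after W₃, i.e. k = 3.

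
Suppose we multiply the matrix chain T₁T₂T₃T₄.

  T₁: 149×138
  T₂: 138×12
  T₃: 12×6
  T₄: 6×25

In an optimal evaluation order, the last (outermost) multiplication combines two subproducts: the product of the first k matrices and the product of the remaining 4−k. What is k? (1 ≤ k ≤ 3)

Adjacent pairs: T₁T₂ = 149·138·12 = 246744; T₂T₃ = 138·12·6 = 9936; T₃T₄ = 12·6·25 = 1800.
Length 3: T₁..T₃: k=1: 0+9936+149·138·6=133308; k=2: 246744+0+149·12·6=257472 → min 133308 | T₂..T₄: k=2: 0+1800+138·12·25=43200; k=3: 9936+0+138·6·25=30636 → min 30636.
Top-level splits: k=1: (T₁..T₁)·(T₂..T₄) → 0+30636+149·138·25 = 544686; k=2: (T₁..T₂)·(T₃..T₄) → 246744+1800+149·12·25 = 293244; k=3: (T₁..T₃)·(T₄..T₄) → 133308+0+149·6·25 = 155658.
Best split is after T₃, i.e. k = 3.

3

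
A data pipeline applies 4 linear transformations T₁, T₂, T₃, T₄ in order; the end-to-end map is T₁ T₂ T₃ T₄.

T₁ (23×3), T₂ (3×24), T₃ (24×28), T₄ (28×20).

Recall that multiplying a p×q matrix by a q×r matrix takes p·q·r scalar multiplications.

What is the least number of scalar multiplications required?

5076

Adjacent pairs: T₁T₂ = 23·3·24 = 1656; T₂T₃ = 3·24·28 = 2016; T₃T₄ = 24·28·20 = 13440.
Length 3: T₁..T₃: k=1: 0+2016+23·3·28=3948; k=2: 1656+0+23·24·28=17112 → min 3948 | T₂..T₄: k=2: 0+13440+3·24·20=14880; k=3: 2016+0+3·28·20=3696 → min 3696.
Length 4: T₁..T₄: k=1: 0+3696+23·3·20=5076; k=2: 1656+13440+23·24·20=26136; k=3: 3948+0+23·28·20=16828 → min 5076.
Optimal order: (T₁ ((T₂ T₃) T₄)) with cost 5076.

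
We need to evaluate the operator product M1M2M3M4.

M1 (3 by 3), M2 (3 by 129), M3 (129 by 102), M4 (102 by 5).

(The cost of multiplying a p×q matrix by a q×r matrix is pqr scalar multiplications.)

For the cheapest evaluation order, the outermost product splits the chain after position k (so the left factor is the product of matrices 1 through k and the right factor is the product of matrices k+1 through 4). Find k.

Adjacent pairs: M1M2 = 3·3·129 = 1161; M2M3 = 3·129·102 = 39474; M3M4 = 129·102·5 = 65790.
Length 3: M1..M3: k=1: 0+39474+3·3·102=40392; k=2: 1161+0+3·129·102=40635 → min 40392 | M2..M4: k=2: 0+65790+3·129·5=67725; k=3: 39474+0+3·102·5=41004 → min 41004.
Top-level splits: k=1: (M1..M1)·(M2..M4) → 0+41004+3·3·5 = 41049; k=2: (M1..M2)·(M3..M4) → 1161+65790+3·129·5 = 68886; k=3: (M1..M3)·(M4..M4) → 40392+0+3·102·5 = 41922.
Best split is after M1, i.e. k = 1.

1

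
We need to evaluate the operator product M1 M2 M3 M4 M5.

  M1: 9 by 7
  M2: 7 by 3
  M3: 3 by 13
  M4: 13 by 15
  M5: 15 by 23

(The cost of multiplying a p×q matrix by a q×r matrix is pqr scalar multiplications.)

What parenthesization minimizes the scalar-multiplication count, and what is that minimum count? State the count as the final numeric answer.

2430

Adjacent pairs: M1M2 = 9·7·3 = 189; M2M3 = 7·3·13 = 273; M3M4 = 3·13·15 = 585; M4M5 = 13·15·23 = 4485.
Length 3: M1..M3: k=1: 0+273+9·7·13=1092; k=2: 189+0+9·3·13=540 → min 540 | M2..M4: k=2: 0+585+7·3·15=900; k=3: 273+0+7·13·15=1638 → min 900 | M3..M5: k=3: 0+4485+3·13·23=5382; k=4: 585+0+3·15·23=1620 → min 1620.
Length 4: M1..M4: k=1: 0+900+9·7·15=1845; k=2: 189+585+9·3·15=1179; k=3: 540+0+9·13·15=2295 → min 1179 | M2..M5: k=2: 0+1620+7·3·23=2103; k=3: 273+4485+7·13·23=6851; k=4: 900+0+7·15·23=3315 → min 2103.
Length 5: M1..M5: k=1: 0+2103+9·7·23=3552; k=2: 189+1620+9·3·23=2430; k=3: 540+4485+9·13·23=7716; k=4: 1179+0+9·15·23=4284 → min 2430.
Optimal parenthesization: ((M1 M2) ((M3 M4) M5)) with cost 2430.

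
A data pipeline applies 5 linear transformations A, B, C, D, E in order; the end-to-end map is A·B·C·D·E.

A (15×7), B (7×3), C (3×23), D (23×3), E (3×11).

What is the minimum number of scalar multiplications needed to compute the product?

Adjacent pairs: AB = 15·7·3 = 315; BC = 7·3·23 = 483; CD = 3·23·3 = 207; DE = 23·3·11 = 759.
Length 3: A..C: k=1: 0+483+15·7·23=2898; k=2: 315+0+15·3·23=1350 → min 1350 | B..D: k=2: 0+207+7·3·3=270; k=3: 483+0+7·23·3=966 → min 270 | C..E: k=3: 0+759+3·23·11=1518; k=4: 207+0+3·3·11=306 → min 306.
Length 4: A..D: k=1: 0+270+15·7·3=585; k=2: 315+207+15·3·3=657; k=3: 1350+0+15·23·3=2385 → min 585 | B..E: k=2: 0+306+7·3·11=537; k=3: 483+759+7·23·11=3013; k=4: 270+0+7·3·11=501 → min 501.
Length 5: A..E: k=1: 0+501+15·7·11=1656; k=2: 315+306+15·3·11=1116; k=3: 1350+759+15·23·11=5904; k=4: 585+0+15·3·11=1080 → min 1080.
Optimal order: ((A·(B·(C·D)))·E) with cost 1080.

1080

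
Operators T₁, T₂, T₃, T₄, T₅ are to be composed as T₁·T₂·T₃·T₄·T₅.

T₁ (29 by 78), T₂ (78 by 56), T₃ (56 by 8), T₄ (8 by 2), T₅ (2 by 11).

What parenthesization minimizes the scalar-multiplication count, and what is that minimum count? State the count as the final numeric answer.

Adjacent pairs: T₁T₂ = 29·78·56 = 126672; T₂T₃ = 78·56·8 = 34944; T₃T₄ = 56·8·2 = 896; T₄T₅ = 8·2·11 = 176.
Length 3: T₁..T₃: k=1: 0+34944+29·78·8=53040; k=2: 126672+0+29·56·8=139664 → min 53040 | T₂..T₄: k=2: 0+896+78·56·2=9632; k=3: 34944+0+78·8·2=36192 → min 9632 | T₃..T₅: k=3: 0+176+56·8·11=5104; k=4: 896+0+56·2·11=2128 → min 2128.
Length 4: T₁..T₄: k=1: 0+9632+29·78·2=14156; k=2: 126672+896+29·56·2=130816; k=3: 53040+0+29·8·2=53504 → min 14156 | T₂..T₅: k=2: 0+2128+78·56·11=50176; k=3: 34944+176+78·8·11=41984; k=4: 9632+0+78·2·11=11348 → min 11348.
Length 5: T₁..T₅: k=1: 0+11348+29·78·11=36230; k=2: 126672+2128+29·56·11=146664; k=3: 53040+176+29·8·11=55768; k=4: 14156+0+29·2·11=14794 → min 14794.
Optimal parenthesization: ((T₁·(T₂·(T₃·T₄)))·T₅) with cost 14794.

14794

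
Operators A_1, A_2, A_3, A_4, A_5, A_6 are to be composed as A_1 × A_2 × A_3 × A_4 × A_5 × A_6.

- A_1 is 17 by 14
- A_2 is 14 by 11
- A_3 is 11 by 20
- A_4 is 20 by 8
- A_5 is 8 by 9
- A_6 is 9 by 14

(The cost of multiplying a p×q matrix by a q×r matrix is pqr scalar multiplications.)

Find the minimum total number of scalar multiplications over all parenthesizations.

Adjacent pairs: A_1A_2 = 17·14·11 = 2618; A_2A_3 = 14·11·20 = 3080; A_3A_4 = 11·20·8 = 1760; A_4A_5 = 20·8·9 = 1440; A_5A_6 = 8·9·14 = 1008.
Length 3: A_1..A_3: k=1: 0+3080+17·14·20=7840; k=2: 2618+0+17·11·20=6358 → min 6358 | A_2..A_4: k=2: 0+1760+14·11·8=2992; k=3: 3080+0+14·20·8=5320 → min 2992 | A_3..A_5: k=3: 0+1440+11·20·9=3420; k=4: 1760+0+11·8·9=2552 → min 2552 | A_4..A_6: k=4: 0+1008+20·8·14=3248; k=5: 1440+0+20·9·14=3960 → min 3248.
Length 4: A_1..A_4: k=1: 0+2992+17·14·8=4896; k=2: 2618+1760+17·11·8=5874; k=3: 6358+0+17·20·8=9078 → min 4896 | A_2..A_5: k=2: 0+2552+14·11·9=3938; k=3: 3080+1440+14·20·9=7040; k=4: 2992+0+14·8·9=4000 → min 3938 | A_3..A_6: k=3: 0+3248+11·20·14=6328; k=4: 1760+1008+11·8·14=4000; k=5: 2552+0+11·9·14=3938 → min 3938.
Length 5: A_1..A_5: k=1: 0+3938+17·14·9=6080; k=2: 2618+2552+17·11·9=6853; k=3: 6358+1440+17·20·9=10858; k=4: 4896+0+17·8·9=6120 → min 6080 | A_2..A_6: k=2: 0+3938+14·11·14=6094; k=3: 3080+3248+14·20·14=10248; k=4: 2992+1008+14·8·14=5568; k=5: 3938+0+14·9·14=5702 → min 5568.
Length 6: A_1..A_6: k=1: 0+5568+17·14·14=8900; k=2: 2618+3938+17·11·14=9174; k=3: 6358+3248+17·20·14=14366; k=4: 4896+1008+17·8·14=7808; k=5: 6080+0+17·9·14=8222 → min 7808.
Optimal order: ((A_1 × (A_2 × (A_3 × A_4))) × (A_5 × A_6)) with cost 7808.

7808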